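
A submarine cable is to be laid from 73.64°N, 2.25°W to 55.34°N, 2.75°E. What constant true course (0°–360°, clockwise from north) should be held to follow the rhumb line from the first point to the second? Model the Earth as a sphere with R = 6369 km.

173.6°

Δψ = ln[tan(π/4+φ₂/2)/tan(π/4+φ₁/2)] = -0.7751
Δλ = +0.0873 rad (taken the short way round)
course = atan2(Δλ, Δψ) = 173.58°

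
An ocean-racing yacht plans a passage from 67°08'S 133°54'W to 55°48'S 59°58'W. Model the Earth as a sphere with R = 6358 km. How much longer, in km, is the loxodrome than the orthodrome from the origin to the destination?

Great circle: cos σ = sin φ₁ sin φ₂ + cos φ₁ cos φ₂ cos Δλ,  σ = 0.6050 rad → d_gc = 3846.3 km
Rhumb line: Δψ = +0.4195, q = Δφ/Δψ = 0.4716, d_rh = R√(Δφ²+q²Δλ²) = 4068.0 km
Excess = 4068.0 − 3846.3 = 221.7 ≈ 222 km

222 km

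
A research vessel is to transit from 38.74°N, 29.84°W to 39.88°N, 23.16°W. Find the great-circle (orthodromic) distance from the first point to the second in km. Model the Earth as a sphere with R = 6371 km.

cos σ = sin φ₁ sin φ₂ + cos φ₁ cos φ₂ cos Δλ
      = sin(38.74°)sin(39.88°) + cos(38.74°)cos(39.88°)cos(6.68°) = 0.9957
σ = 5.291° → d = Rσ = 6371·0.09235 = 588 km

588 km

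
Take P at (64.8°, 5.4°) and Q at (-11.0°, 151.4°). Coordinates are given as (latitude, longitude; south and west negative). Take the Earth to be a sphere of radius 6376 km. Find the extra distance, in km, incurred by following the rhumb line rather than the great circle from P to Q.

Great circle: cos σ = sin φ₁ sin φ₂ + cos φ₁ cos φ₂ cos Δλ,  σ = 2.1167 rad → d_gc = 13495.8 km
Rhumb line: Δψ = -1.6914, q = Δφ/Δψ = 0.7822, d_rh = R√(Δφ²+q²Δλ²) = 15252.8 km
Excess = 15252.8 − 13495.8 = 1757.0 ≈ 1757 km

1757 km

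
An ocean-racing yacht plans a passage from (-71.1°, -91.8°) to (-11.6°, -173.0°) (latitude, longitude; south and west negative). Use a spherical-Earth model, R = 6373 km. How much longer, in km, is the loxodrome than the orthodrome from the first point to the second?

393 km

Great circle: cos σ = sin φ₁ sin φ₂ + cos φ₁ cos φ₂ cos Δλ,  σ = 1.3297 rad → d_gc = 8474.1 km
Rhumb line: Δψ = +1.5892, q = Δφ/Δψ = 0.6534, d_rh = R√(Δφ²+q²Δλ²) = 8867.4 km
Excess = 8867.4 − 8474.1 = 393.3 ≈ 393 km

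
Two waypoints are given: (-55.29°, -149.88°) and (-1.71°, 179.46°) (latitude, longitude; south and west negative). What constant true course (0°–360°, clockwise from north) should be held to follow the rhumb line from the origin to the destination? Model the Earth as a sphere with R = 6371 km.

Δψ = ln[tan(π/4+φ₂/2)/tan(π/4+φ₁/2)] = +1.1332
Δλ = -0.5351 rad (taken the short way round)
course = atan2(Δλ, Δψ) = 334.72°

334.7°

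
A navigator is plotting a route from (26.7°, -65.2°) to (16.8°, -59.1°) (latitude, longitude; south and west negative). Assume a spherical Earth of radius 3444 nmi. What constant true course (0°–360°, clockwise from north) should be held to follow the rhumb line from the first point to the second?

Δψ = ln[tan(π/4+φ₂/2)/tan(π/4+φ₁/2)] = -0.1863
Δλ = +0.1065 rad (taken the short way round)
course = atan2(Δλ, Δψ) = 150.26°

150.3°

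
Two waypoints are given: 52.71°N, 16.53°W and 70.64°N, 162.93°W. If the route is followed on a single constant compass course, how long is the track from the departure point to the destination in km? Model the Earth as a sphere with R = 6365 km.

7722 km

Rhumb course C = atan2(Δλ, Δψ) with Δψ = ln[tan(π/4+φ₂/2)/tan(π/4+φ₁/2)] = +0.6821, Δλ = -2.5552 → C = 284.95°
d = R·|Δφ| / |cos C| = 6365·0.31294 / 0.25793 = 7722 km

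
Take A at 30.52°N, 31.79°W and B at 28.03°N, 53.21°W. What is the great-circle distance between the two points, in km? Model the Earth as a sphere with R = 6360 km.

Haversine: a = sin²(Δφ/2)+cos φ₁ cos φ₂ sin²(Δλ/2) = 0.02673;  σ = 2·atan2(√a,√(1−a))
σ = 18.821° → d = Rσ = 6360·0.32848 = 2089 km

2089 km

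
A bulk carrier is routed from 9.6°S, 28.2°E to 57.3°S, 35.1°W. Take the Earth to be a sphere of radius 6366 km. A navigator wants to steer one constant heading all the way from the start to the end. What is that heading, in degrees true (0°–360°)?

226.2°

Meridional parts: M(φ₁)=-0.1683, M(φ₂)=-1.2263 → ΔM = -1.0580;  Δλ = -1.1048 rad
tan C = Δλ / ΔM = +1.0442 → C = 226.24°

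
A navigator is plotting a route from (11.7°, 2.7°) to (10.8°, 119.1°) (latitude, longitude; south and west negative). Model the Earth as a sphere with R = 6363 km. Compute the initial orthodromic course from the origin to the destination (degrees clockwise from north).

N = sin Δλ·cos φ₂ = +0.8798;  D = cos φ₁ sin φ₂ − sin φ₁ cos φ₂ cos Δλ = +0.2721
initial course = atan2(N, D) = 72.82°

72.8°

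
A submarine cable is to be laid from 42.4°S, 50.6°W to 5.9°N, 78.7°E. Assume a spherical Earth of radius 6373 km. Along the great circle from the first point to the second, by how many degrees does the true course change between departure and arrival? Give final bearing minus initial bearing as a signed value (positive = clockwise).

-71.8°

At departure: θ₁ = atan2(sin Δλ cos φ₂, cos φ₁ sin φ₂ − sin φ₁ cos φ₂ cos Δλ) = 114.38°
At arrival: θ₂ = atan2(sin Δλ cos φ₁, −cos φ₂ sin φ₁ + sin φ₂ cos φ₁ cos Δλ) = 42.54°
Δθ = θ₂ − θ₁ = -71.8°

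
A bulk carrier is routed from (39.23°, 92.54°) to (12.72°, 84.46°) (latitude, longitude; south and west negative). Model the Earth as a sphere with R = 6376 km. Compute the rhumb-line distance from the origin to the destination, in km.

3056 km

Rhumb course C = atan2(Δλ, Δψ) with Δψ = ln[tan(π/4+φ₂/2)/tan(π/4+φ₁/2)] = -0.5216, Δλ = -0.1410 → C = 195.13°
d = R·|Δφ| / |cos C| = 6376·0.46269 / 0.96534 = 3056 km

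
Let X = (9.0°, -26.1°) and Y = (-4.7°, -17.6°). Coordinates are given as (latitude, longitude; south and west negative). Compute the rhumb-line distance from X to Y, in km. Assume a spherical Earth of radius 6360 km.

Rhumb course C = atan2(Δλ, Δψ) with Δψ = ln[tan(π/4+φ₂/2)/tan(π/4+φ₁/2)] = -0.2399, Δλ = +0.1484 → C = 148.26°
d = R·|Δφ| / |cos C| = 6360·0.23911 / 0.85047 = 1788 km

1788 km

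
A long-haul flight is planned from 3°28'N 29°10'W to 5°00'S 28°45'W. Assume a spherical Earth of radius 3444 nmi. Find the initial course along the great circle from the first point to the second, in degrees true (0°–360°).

177.2°

N = sin Δλ·cos φ₂ = +0.0072;  D = cos φ₁ sin φ₂ − sin φ₁ cos φ₂ cos Δλ = -0.1472
initial course = atan2(N, D) = 177.18°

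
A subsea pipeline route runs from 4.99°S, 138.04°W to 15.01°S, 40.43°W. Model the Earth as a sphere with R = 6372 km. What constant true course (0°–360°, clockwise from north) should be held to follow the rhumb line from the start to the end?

Meridional parts: M(φ₁)=-0.0872, M(φ₂)=-0.2650 → ΔM = -0.1778;  Δλ = +1.7036 rad
tan C = Δλ / ΔM = -9.5805 → C = 95.96°

96.0°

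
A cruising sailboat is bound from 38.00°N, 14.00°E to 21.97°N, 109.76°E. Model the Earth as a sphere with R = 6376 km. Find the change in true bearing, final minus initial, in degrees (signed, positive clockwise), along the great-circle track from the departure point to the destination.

At departure: θ₁ = atan2(sin Δλ cos φ₂, cos φ₁ sin φ₂ − sin φ₁ cos φ₂ cos Δλ) = 69.11°
At arrival: θ₂ = atan2(sin Δλ cos φ₁, −cos φ₂ sin φ₁ + sin φ₂ cos φ₁ cos Δλ) = 127.45°
Δθ = θ₂ − θ₁ = +58.3°

+58.3°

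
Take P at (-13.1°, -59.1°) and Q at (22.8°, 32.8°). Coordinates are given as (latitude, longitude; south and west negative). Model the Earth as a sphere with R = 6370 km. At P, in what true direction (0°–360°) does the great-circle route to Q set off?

68.1°

N = sin Δλ·cos φ₂ = +0.9214;  D = cos φ₁ sin φ₂ − sin φ₁ cos φ₂ cos Δλ = +0.3705
initial course = atan2(N, D) = 68.09°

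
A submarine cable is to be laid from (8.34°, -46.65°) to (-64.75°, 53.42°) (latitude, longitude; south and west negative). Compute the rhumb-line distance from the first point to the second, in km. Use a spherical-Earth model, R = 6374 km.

11870 km

Rhumb course C = atan2(Δλ, Δψ) with Δψ = ln[tan(π/4+φ₂/2)/tan(π/4+φ₁/2)] = -1.6423, Δλ = +1.7466 → C = 133.24°
d = R·|Δφ| / |cos C| = 6374·1.27566 / 0.68502 = 11870 km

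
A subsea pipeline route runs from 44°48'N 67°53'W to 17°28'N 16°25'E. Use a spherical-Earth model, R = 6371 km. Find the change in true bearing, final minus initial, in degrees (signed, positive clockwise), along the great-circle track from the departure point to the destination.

Initial bearing θ₁ = atan2(sin Δλ cos φ₂, cos φ₁ sin φ₂ − sin φ₁ cos φ₂ cos Δλ) = 81.24°
Final bearing θ₂ = (initial bearing from the destination back to the start) + 180° = 132.68°
Δθ = θ₂ − θ₁ = +51.4°

+51.4°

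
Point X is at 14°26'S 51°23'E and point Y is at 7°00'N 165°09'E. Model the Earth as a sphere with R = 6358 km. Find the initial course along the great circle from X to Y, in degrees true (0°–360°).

88.8°

N = sin Δλ·cos φ₂ = +0.9084;  D = cos φ₁ sin φ₂ − sin φ₁ cos φ₂ cos Δλ = +0.0183
initial course = atan2(N, D) = 88.84°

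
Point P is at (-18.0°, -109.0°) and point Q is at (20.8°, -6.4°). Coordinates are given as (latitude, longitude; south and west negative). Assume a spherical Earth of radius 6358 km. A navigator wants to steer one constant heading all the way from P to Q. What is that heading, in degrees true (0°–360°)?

Meridional parts: M(φ₁)=-0.3195, M(φ₂)=+0.3713 → ΔM = +0.6907;  Δλ = +1.7907 rad
tan C = Δλ / ΔM = +2.5925 → C = 68.91°

68.9°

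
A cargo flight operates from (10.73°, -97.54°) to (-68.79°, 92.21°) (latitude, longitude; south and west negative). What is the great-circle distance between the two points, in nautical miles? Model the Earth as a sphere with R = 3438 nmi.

cos σ = sin φ₁ sin φ₂ + cos φ₁ cos φ₂ cos Δλ
      = sin(10.73°)sin(-68.79°) + cos(10.73°)cos(-68.79°)cos(-170.25°) = -0.5239
σ = 121.594° → d = Rσ = 3438·2.12222 = 7296 nmi

7296 nmi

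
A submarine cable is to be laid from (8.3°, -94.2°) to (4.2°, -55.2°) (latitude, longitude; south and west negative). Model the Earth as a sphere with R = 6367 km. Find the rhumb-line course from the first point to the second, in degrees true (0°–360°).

96.0°

Meridional parts: M(φ₁)=+0.1454, M(φ₂)=+0.0734 → ΔM = -0.0720;  Δλ = +0.6807 rad
tan C = Δλ / ΔM = -9.4536 → C = 96.04°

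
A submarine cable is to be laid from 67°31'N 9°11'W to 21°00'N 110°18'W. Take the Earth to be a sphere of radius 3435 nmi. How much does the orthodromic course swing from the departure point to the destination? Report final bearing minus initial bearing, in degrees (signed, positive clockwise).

Initial bearing θ₁ = atan2(sin Δλ cos φ₂, cos φ₁ sin φ₂ − sin φ₁ cos φ₂ cos Δλ) = 288.32°
Final bearing θ₂ = (initial bearing from the destination back to the start) + 180° = 202.88°
Δθ = θ₂ − θ₁ = -85.4°

-85.4°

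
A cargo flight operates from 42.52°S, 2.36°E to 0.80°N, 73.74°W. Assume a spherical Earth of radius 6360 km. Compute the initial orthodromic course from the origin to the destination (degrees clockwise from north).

280.1°

θ = atan2( sin Δλ·cos φ₂ ,  cos φ₁ sin φ₂ − sin φ₁ cos φ₂ cos Δλ )
  = atan2(-0.9706, +0.1726) = 280.09°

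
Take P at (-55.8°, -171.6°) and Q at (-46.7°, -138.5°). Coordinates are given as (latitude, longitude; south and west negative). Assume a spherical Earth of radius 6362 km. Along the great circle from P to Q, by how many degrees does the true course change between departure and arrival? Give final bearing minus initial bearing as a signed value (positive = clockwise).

-26.2°

Initial bearing θ₁ = atan2(sin Δλ cos φ₂, cos φ₁ sin φ₂ − sin φ₁ cos φ₂ cos Δλ) = 79.99°
Final bearing θ₂ = (initial bearing from the destination back to the start) + 180° = 53.81°
Δθ = θ₂ − θ₁ = -26.2°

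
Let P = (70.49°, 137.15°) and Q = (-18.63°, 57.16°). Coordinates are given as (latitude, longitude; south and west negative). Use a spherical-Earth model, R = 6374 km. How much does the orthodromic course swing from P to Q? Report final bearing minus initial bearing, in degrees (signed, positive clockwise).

-54.5°

Initial bearing θ₁ = atan2(sin Δλ cos φ₂, cos φ₁ sin φ₂ − sin φ₁ cos φ₂ cos Δλ) = 254.32°
Final bearing θ₂ = (initial bearing from the destination back to the start) + 180° = 199.84°
Δθ = θ₂ − θ₁ = -54.5°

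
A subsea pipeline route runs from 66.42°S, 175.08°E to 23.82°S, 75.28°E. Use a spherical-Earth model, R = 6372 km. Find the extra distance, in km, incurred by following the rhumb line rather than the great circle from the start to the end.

Great circle: cos σ = sin φ₁ sin φ₂ + cos φ₁ cos φ₂ cos Δλ,  σ = 1.2579 rad → d_gc = 8015.1 km
Rhumb line: Δψ = +1.1385, q = Δφ/Δψ = 0.6531, d_rh = R√(Δφ²+q²Δλ²) = 8659.5 km
Excess = 8659.5 − 8015.1 = 644.4 ≈ 644 km

644 km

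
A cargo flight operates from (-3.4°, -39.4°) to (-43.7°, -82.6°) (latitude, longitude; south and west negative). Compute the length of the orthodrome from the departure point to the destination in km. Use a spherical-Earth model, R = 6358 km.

Haversine: a = sin²(Δφ/2)+cos φ₁ cos φ₂ sin²(Δλ/2) = 0.21647;  σ = 2·atan2(√a,√(1−a))
σ = 55.454° → d = Rσ = 6358·0.96786 = 6154 km

6154 km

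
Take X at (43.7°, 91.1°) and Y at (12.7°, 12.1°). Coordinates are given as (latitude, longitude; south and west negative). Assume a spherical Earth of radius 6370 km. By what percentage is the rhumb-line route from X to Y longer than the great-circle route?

2.2%

Great circle: σ = 1.2803 rad → d_gc = Rσ = 8155.3 km
Rhumb: Δφ = -0.5411, Δλ = -1.3788, Δψ = -0.6261, q = Δφ/Δψ = 0.8641 → d_rh = R√(Δφ²+q²Δλ²) = 8335.3 km
Excess = (8335.3 − 8155.3) / 8155.3 = 180.0 / 8155.3 = 2.21% ≈ 2.2%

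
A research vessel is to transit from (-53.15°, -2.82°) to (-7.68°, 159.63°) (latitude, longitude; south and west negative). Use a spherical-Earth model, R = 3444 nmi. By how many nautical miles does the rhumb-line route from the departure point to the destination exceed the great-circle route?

1430 nmi

Great circle: cos σ = sin φ₁ sin φ₂ + cos φ₁ cos φ₂ cos Δλ,  σ = 2.0485 rad → d_gc = 7055.0 nmi
Rhumb line: Δψ = +0.9647, q = Δφ/Δψ = 0.8226, d_rh = R√(Δφ²+q²Δλ²) = 8484.7 nmi
Excess = 8484.7 − 7055.0 = 1429.7 ≈ 1430 nmi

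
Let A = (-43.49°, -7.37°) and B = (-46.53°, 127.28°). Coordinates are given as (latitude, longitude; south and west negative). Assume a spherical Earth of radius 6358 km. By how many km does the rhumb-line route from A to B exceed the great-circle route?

1527 km

Great circle: cos σ = sin φ₁ sin φ₂ + cos φ₁ cos φ₂ cos Δλ,  σ = 1.4215 rad → d_gc = 9038.2 km
Rhumb line: Δψ = -0.0751, q = Δφ/Δψ = 0.7067, d_rh = R√(Δφ²+q²Δλ²) = 10565.3 km
Excess = 10565.3 − 9038.2 = 1527.1 ≈ 1527 km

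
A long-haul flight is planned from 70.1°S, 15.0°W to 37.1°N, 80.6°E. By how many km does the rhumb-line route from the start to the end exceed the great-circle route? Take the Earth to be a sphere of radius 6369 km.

Great circle: cos σ = sin φ₁ sin φ₂ + cos φ₁ cos φ₂ cos Δλ,  σ = 2.2064 rad → d_gc = 14052.7 km
Rhumb line: Δψ = +2.4387, q = Δφ/Δψ = 0.7672, d_rh = R√(Δφ²+q²Δλ²) = 14438.5 km
Excess = 14438.5 − 14052.7 = 385.8 ≈ 386 km

386 km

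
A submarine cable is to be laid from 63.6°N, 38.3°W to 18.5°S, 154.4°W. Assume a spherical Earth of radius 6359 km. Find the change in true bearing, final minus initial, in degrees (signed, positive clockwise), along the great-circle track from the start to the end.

At departure: θ₁ = atan2(sin Δλ cos φ₂, cos φ₁ sin φ₂ − sin φ₁ cos φ₂ cos Δλ) = 285.28°
At arrival: θ₂ = atan2(sin Δλ cos φ₁, −cos φ₂ sin φ₁ + sin φ₂ cos φ₁ cos Δλ) = 206.89°
Δθ = θ₂ − θ₁ = -78.4°

-78.4°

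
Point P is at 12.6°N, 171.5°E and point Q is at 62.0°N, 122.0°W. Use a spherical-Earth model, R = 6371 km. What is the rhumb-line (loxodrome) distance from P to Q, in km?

Δψ = ln[tan(π/4+φ₂/2)/tan(π/4+φ₁/2)] = +1.1673;  Δφ = +0.8622 rad,  Δλ = +1.1606 rad
q = Δφ/Δψ = 0.7386
d = R·√(Δφ² + q²Δλ²) = 6371·1.21586 = 7746 km

7746 km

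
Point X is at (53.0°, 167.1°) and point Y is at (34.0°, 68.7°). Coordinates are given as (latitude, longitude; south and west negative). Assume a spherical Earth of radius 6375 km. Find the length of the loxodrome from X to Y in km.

Δψ = ln[tan(π/4+φ₂/2)/tan(π/4+φ₁/2)] = -0.4632;  Δφ = -0.3316 rad,  Δλ = -1.7174 rad
q = Δφ/Δψ = 0.7160
d = R·√(Δφ² + q²Δλ²) = 6375·1.27352 = 8119 km

8119 km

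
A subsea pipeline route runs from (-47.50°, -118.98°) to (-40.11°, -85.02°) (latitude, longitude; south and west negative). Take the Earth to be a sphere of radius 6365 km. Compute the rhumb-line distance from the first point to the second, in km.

2839 km

Rhumb course C = atan2(Δλ, Δψ) with Δψ = ln[tan(π/4+φ₂/2)/tan(π/4+φ₁/2)] = +0.1791, Δλ = +0.5927 → C = 73.19°
d = R·|Δφ| / |cos C| = 6365·0.12898 / 0.28921 = 2839 km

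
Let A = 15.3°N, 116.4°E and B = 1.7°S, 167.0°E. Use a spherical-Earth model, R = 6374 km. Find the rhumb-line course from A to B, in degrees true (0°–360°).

108.8°

Δψ = ln[tan(π/4+φ₂/2)/tan(π/4+φ₁/2)] = -0.2999
Δλ = +0.8831 rad (taken the short way round)
course = atan2(Δλ, Δψ) = 108.76°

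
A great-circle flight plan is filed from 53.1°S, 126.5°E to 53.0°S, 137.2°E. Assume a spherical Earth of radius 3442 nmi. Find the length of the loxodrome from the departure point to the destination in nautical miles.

Δψ = ln[tan(π/4+φ₂/2)/tan(π/4+φ₁/2)] = +0.0029;  Δφ = +0.0017 rad,  Δλ = +0.1868 rad
q = Δφ/Δψ = 0.6011
d = R·√(Δφ² + q²Δλ²) = 3442·0.11227 = 386 nmi

386 nmi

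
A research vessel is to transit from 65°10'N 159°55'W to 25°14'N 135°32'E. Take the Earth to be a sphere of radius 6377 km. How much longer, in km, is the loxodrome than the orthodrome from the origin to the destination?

190 km

Great circle: cos σ = sin φ₁ sin φ₂ + cos φ₁ cos φ₂ cos Δλ,  σ = 0.9883 rad → d_gc = 6302.2 km
Rhumb line: Δψ = -1.0580, q = Δφ/Δψ = 0.6588, d_rh = R√(Δφ²+q²Δλ²) = 6492.6 km
Excess = 6492.6 − 6302.2 = 190.4 ≈ 190 km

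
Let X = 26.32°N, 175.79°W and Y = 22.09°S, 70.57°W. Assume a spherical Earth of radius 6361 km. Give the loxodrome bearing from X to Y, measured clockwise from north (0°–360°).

115.4°

Meridional parts: M(φ₁)=+0.4764, M(φ₂)=-0.3955 → ΔM = -0.8719;  Δλ = +1.8364 rad
tan C = Δλ / ΔM = -2.1062 → C = 115.40°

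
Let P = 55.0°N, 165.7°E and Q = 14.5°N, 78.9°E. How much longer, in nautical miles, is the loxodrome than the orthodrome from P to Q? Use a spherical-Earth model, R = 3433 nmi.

Great circle: cos σ = sin φ₁ sin φ₂ + cos φ₁ cos φ₂ cos Δλ,  σ = 1.3324 rad → d_gc = 4574.3 nmi
Rhumb line: Δψ = -0.8984, q = Δφ/Δψ = 0.7868, d_rh = R√(Δφ²+q²Δλ²) = 4757.3 nmi
Excess = 4757.3 − 4574.3 = 183.0 ≈ 183 nmi

183 nmi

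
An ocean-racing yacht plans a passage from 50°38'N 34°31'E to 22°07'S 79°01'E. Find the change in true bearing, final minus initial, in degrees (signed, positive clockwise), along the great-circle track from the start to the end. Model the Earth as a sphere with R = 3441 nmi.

+14.3°

At departure: θ₁ = atan2(sin Δλ cos φ₂, cos φ₁ sin φ₂ − sin φ₁ cos φ₂ cos Δλ) = 139.10°
At arrival: θ₂ = atan2(sin Δλ cos φ₁, −cos φ₂ sin φ₁ + sin φ₂ cos φ₁ cos Δλ) = 153.37°
Δθ = θ₂ − θ₁ = +14.3°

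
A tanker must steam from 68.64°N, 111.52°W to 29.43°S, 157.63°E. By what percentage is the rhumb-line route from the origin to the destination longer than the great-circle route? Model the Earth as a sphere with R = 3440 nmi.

2.8%

Great circle: σ = 2.0514 rad → d_gc = Rσ = 7056.8 nmi
Rhumb: Δφ = -1.7116, Δλ = -1.5856, Δψ = -2.2060, q = Δφ/Δψ = 0.7759 → d_rh = R√(Δφ²+q²Δλ²) = 7251.2 nmi
Excess = (7251.2 − 7056.8) / 7056.8 = 194.4 / 7056.8 = 2.755% ≈ 2.8%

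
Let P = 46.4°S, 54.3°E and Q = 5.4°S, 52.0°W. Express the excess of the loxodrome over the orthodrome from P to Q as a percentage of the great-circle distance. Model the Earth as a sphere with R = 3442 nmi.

Great circle: σ = 1.6957 rad → d_gc = Rσ = 5836.5 nmi
Rhumb: Δφ = +0.7156, Δλ = -1.8553, Δψ = +0.8220, q = Δφ/Δψ = 0.8706 → d_rh = R√(Δφ²+q²Δλ²) = 6080.5 nmi
Excess = (6080.5 − 5836.5) / 5836.5 = 244.0 / 5836.5 = 4.18% ≈ 4.2%

4.2%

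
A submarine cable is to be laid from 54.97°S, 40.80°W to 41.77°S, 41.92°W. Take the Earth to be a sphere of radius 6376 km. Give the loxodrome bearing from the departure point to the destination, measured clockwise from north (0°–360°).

Δψ = ln[tan(π/4+φ₂/2)/tan(π/4+φ₁/2)] = +0.3495
Δλ = -0.0195 rad (taken the short way round)
course = atan2(Δλ, Δψ) = 356.80°

356.8°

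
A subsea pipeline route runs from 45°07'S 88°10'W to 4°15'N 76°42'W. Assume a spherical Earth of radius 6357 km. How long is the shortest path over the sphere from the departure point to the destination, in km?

Haversine: a = sin²(Δφ/2)+cos φ₁ cos φ₂ sin²(Δλ/2) = 0.18142;  σ = 2·atan2(√a,√(1−a))
σ = 50.419° → d = Rσ = 6357·0.87998 = 5594 km

5594 km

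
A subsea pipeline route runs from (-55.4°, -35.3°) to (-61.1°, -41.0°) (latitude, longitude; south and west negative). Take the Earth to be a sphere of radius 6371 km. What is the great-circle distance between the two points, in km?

716 km

cos σ = sin φ₁ sin φ₂ + cos φ₁ cos φ₂ cos Δλ
      = sin(-55.40°)sin(-61.10°) + cos(-55.40°)cos(-61.10°)cos(-5.70°) = 0.9937
σ = 6.435° → d = Rσ = 6371·0.11232 = 716 km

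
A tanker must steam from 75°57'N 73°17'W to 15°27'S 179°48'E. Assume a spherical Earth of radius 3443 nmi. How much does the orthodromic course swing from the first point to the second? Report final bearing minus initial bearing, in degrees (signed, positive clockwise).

-88.5°

Initial bearing θ₁ = atan2(sin Δλ cos φ₂, cos φ₁ sin φ₂ − sin φ₁ cos φ₂ cos Δλ) = 282.68°
Final bearing θ₂ = (initial bearing from the destination back to the start) + 180° = 194.23°
Δθ = θ₂ − θ₁ = -88.5°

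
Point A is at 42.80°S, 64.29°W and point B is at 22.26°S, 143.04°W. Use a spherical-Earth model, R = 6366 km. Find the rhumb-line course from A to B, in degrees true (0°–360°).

287.3°

Δψ = ln[tan(π/4+φ₂/2)/tan(π/4+φ₁/2)] = +0.4294
Δλ = -1.3744 rad (taken the short way round)
course = atan2(Δλ, Δψ) = 287.35°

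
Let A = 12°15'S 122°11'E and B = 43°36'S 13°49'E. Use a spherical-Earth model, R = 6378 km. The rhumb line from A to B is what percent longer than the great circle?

Great circle: σ = 1.6475 rad → d_gc = Rσ = 10508.0 km
Rhumb: Δφ = -0.5472, Δλ = -1.8914, Δψ = -0.6318, q = Δφ/Δψ = 0.8661 → d_rh = R√(Δφ²+q²Δλ²) = 11014.8 km
Excess = (11014.8 − 10508.0) / 10508.0 = 506.8 / 10508.0 = 4.82% ≈ 4.8%

4.8%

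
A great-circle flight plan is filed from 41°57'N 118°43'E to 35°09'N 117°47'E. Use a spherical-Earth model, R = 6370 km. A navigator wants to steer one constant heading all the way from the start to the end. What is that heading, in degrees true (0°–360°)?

186.1°

Meridional parts: M(φ₁)=+0.8080, M(φ₂)=+0.6560 → ΔM = -0.1520;  Δλ = -0.0163 rad
tan C = Δλ / ΔM = +0.1072 → C = 186.12°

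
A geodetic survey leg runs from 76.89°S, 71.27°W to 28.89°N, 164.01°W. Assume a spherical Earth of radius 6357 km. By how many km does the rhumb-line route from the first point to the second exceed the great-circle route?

Great circle: cos σ = sin φ₁ sin φ₂ + cos φ₁ cos φ₂ cos Δλ,  σ = 2.0715 rad → d_gc = 13168.4 km
Rhumb line: Δψ = +2.6907, q = Δφ/Δψ = 0.6861, d_rh = R√(Δφ²+q²Δλ²) = 13696.3 km
Excess = 13696.3 − 13168.4 = 527.9 ≈ 528 km

528 km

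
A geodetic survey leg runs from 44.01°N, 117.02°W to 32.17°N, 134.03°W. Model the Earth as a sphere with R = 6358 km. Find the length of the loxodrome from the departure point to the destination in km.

1979 km

Δψ = ln[tan(π/4+φ₂/2)/tan(π/4+φ₁/2)] = -0.2636;  Δφ = -0.2066 rad,  Δλ = -0.2969 rad
q = Δφ/Δψ = 0.7839
d = R·√(Δφ² + q²Δλ²) = 6358·0.31123 = 1979 km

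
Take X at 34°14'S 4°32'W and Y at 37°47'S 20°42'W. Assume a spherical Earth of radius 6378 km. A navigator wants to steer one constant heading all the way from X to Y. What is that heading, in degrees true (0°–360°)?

Δψ = ln[tan(π/4+φ₂/2)/tan(π/4+φ₁/2)] = -0.0766
Δλ = -0.2822 rad (taken the short way round)
course = atan2(Δλ, Δψ) = 254.81°

254.8°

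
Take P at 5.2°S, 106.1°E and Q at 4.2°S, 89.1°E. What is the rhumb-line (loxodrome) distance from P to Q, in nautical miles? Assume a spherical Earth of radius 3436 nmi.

1018 nmi

Rhumb course C = atan2(Δλ, Δψ) with Δψ = ln[tan(π/4+φ₂/2)/tan(π/4+φ₁/2)] = +0.0175, Δλ = -0.2967 → C = 273.38°
d = R·|Δφ| / |cos C| = 3436·0.01745 / 0.05892 = 1018 nmi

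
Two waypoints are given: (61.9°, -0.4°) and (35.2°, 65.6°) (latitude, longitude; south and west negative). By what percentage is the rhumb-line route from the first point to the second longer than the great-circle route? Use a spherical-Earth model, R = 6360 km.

3.4%

Great circle: σ = 0.8433 rad → d_gc = Rσ = 5363.1 km
Rhumb: Δφ = -0.4660, Δλ = +1.1519, Δψ = -0.7282, q = Δφ/Δψ = 0.6400 → d_rh = R√(Δφ²+q²Δλ²) = 5546.7 km
Excess = (5546.7 − 5363.1) / 5363.1 = 183.6 / 5363.1 = 3.42% ≈ 3.4%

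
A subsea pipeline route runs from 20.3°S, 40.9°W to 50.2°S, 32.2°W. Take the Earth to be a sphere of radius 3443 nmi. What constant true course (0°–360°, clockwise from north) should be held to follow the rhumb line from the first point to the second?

Meridional parts: M(φ₁)=-0.3620, M(φ₂)=-1.0161 → ΔM = -0.6542;  Δλ = +0.1518 rad
tan C = Δλ / ΔM = -0.2321 → C = 166.93°

166.9°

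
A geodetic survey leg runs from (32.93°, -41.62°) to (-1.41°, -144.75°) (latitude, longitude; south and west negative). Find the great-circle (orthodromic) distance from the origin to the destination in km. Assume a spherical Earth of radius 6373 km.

Haversine: a = sin²(Δφ/2)+cos φ₁ cos φ₂ sin²(Δλ/2) = 0.60199;  σ = 2·atan2(√a,√(1−a))
σ = 101.770° → d = Rσ = 6373·1.77622 = 11320 km

11320 km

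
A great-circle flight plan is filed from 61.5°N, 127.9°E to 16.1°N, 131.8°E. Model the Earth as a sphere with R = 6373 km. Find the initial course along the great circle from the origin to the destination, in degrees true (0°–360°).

N = sin Δλ·cos φ₂ = +0.0653;  D = cos φ₁ sin φ₂ − sin φ₁ cos φ₂ cos Δλ = -0.7101
initial course = atan2(N, D) = 174.74°

174.7°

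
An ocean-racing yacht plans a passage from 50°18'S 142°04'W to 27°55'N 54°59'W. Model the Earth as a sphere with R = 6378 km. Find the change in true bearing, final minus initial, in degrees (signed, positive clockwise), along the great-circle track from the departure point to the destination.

-26.7°

At departure: θ₁ = atan2(sin Δλ cos φ₂, cos φ₁ sin φ₂ − sin φ₁ cos φ₂ cos Δλ) = 69.29°
At arrival: θ₂ = atan2(sin Δλ cos φ₁, −cos φ₂ sin φ₁ + sin φ₂ cos φ₁ cos Δλ) = 42.55°
Δθ = θ₂ − θ₁ = -26.7°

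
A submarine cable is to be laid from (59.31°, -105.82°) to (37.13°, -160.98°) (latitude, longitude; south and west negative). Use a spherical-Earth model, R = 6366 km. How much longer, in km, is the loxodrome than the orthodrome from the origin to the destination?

Great circle: cos σ = sin φ₁ sin φ₂ + cos φ₁ cos φ₂ cos Δλ,  σ = 0.7204 rad → d_gc = 4585.98 km
Rhumb line: Δψ = -0.5943, q = Δφ/Δψ = 0.6514, d_rh = R√(Δφ²+q²Δλ²) = 4691.55 km
Excess = 4691.55 − 4585.98 = 105.57 ≈ 106 km

106 km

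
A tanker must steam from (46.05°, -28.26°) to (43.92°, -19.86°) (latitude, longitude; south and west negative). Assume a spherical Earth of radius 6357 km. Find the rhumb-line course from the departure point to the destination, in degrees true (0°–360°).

109.7°

Meridional parts: M(φ₁)=+0.9075, M(φ₂)=+0.8550 → ΔM = -0.0526;  Δλ = +0.1466 rad
tan C = Δλ / ΔM = -2.7888 → C = 109.73°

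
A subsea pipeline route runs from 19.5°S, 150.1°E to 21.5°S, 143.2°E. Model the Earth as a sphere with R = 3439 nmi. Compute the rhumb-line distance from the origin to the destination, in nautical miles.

Rhumb course C = atan2(Δλ, Δψ) with Δψ = ln[tan(π/4+φ₂/2)/tan(π/4+φ₁/2)] = -0.0373, Δλ = -0.1204 → C = 252.80°
d = R·|Δφ| / |cos C| = 3439·0.03491 / 0.29564 = 406 nmi

406 nmi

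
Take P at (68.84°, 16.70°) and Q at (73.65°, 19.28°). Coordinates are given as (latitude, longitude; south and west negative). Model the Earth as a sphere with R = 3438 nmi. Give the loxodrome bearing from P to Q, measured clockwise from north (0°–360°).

9.7°

Meridional parts: M(φ₁)=+1.6778, M(φ₂)=+1.9403 → ΔM = +0.2625;  Δλ = +0.0450 rad
tan C = Δλ / ΔM = +0.1715 → C = 9.73°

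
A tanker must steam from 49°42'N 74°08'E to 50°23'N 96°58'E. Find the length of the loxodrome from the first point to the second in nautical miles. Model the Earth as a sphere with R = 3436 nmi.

Δψ = ln[tan(π/4+φ₂/2)/tan(π/4+φ₁/2)] = +0.0186;  Δφ = +0.0119 rad,  Δλ = +0.3985 rad
q = Δφ/Δψ = 0.6422
d = R·√(Δφ² + q²Δλ²) = 3436·0.25621 = 880 nmi

880 nmi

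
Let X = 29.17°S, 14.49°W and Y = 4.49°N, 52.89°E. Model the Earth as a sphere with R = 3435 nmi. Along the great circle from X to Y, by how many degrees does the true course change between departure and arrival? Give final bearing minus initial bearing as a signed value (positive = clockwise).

Initial bearing θ₁ = atan2(sin Δλ cos φ₂, cos φ₁ sin φ₂ − sin φ₁ cos φ₂ cos Δλ) = 74.50°
Final bearing θ₂ = (initial bearing from the destination back to the start) + 180° = 57.57°
Δθ = θ₂ − θ₁ = -16.9°

-16.9°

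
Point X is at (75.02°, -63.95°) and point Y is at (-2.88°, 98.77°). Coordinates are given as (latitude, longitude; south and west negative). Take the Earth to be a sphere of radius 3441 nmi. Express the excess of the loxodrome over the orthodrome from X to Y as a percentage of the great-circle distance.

23.1%

Great circle: σ = 1.8703 rad → d_gc = Rσ = 6435.7 nmi
Rhumb: Δφ = -1.3596, Δλ = +2.8400, Δψ = -2.0792, q = Δφ/Δψ = 0.6539 → d_rh = R√(Δφ²+q²Δλ²) = 7919.8 nmi
Excess = (7919.8 − 6435.7) / 6435.7 = 1484.1 / 6435.7 = 23.06% ≈ 23.1%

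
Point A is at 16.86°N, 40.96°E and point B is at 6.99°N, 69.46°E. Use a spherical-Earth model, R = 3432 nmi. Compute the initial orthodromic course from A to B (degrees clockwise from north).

106.1°

θ = atan2( sin Δλ·cos φ₂ ,  cos φ₁ sin φ₂ − sin φ₁ cos φ₂ cos Δλ )
  = atan2(+0.4736, -0.1365) = 106.08°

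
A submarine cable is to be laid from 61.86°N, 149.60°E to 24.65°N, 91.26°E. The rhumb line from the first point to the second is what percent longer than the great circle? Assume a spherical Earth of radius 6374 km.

Great circle: σ = 0.9363 rad → d_gc = Rσ = 5968.0 km
Rhumb: Δφ = -0.6494, Δλ = -1.0182, Δψ = -0.9396, q = Δφ/Δψ = 0.6911 → d_rh = R√(Δφ²+q²Δλ²) = 6103.8 km
Excess = (6103.8 − 5968.0) / 5968.0 = 135.8 / 5968.0 = 2.28% ≈ 2.3%

2.3%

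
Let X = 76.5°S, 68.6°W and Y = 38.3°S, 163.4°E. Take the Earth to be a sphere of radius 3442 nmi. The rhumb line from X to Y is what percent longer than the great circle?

18.0%

Great circle: σ = 1.0589 rad → d_gc = Rσ = 3644.6 nmi
Rhumb: Δφ = +0.6667, Δλ = -2.2340, Δψ = +1.4094, q = Δφ/Δψ = 0.4731 → d_rh = R√(Δφ²+q²Δλ²) = 4300.9 nmi
Excess = (4300.9 − 3644.6) / 3644.6 = 656.3 / 3644.6 = 18.01% ≈ 18.0%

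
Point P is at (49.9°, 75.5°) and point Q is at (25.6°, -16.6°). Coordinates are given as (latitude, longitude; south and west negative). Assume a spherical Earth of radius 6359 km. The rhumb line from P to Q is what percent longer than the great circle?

5.0%

Great circle: σ = 1.2564 rad → d_gc = Rσ = 7989.6 km
Rhumb: Δφ = -0.4241, Δλ = -1.6074, Δψ = -0.5455, q = Δφ/Δψ = 0.7775 → d_rh = R√(Δφ²+q²Δλ²) = 8392.2 km
Excess = (8392.2 − 7989.6) / 7989.6 = 402.6 / 7989.6 = 5.04% ≈ 5.0%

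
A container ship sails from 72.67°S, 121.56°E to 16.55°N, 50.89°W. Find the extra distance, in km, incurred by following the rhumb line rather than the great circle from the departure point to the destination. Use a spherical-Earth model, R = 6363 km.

3182 km

Great circle: cos σ = sin φ₁ sin φ₂ + cos φ₁ cos φ₂ cos Δλ,  σ = 2.1591 rad → d_gc = 13738.6 km
Rhumb line: Δψ = +2.1742, q = Δφ/Δψ = 0.7162, d_rh = R√(Δφ²+q²Δλ²) = 16920.8 km
Excess = 16920.8 − 13738.6 = 3182.2 ≈ 3182 km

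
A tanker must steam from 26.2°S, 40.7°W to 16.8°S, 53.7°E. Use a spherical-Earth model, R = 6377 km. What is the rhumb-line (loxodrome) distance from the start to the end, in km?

Δψ = ln[tan(π/4+φ₂/2)/tan(π/4+φ₁/2)] = +0.1766;  Δφ = +0.1641 rad,  Δλ = +1.6476 rad
q = Δφ/Δψ = 0.9290
d = R·√(Δφ² + q²Δλ²) = 6377·1.53946 = 9817 km

9817 km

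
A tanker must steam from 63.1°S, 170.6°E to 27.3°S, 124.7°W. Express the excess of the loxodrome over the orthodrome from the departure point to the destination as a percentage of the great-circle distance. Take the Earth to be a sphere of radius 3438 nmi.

Great circle: σ = 0.9510 rad → d_gc = Rσ = 3269.7 nmi
Rhumb: Δφ = +0.6248, Δλ = +1.1292, Δψ = +0.9350, q = Δφ/Δψ = 0.6682 → d_rh = R√(Δφ²+q²Δλ²) = 3368.2 nmi
Excess = (3368.2 − 3269.7) / 3269.7 = 98.5 / 3269.7 = 3.01% ≈ 3.0%

3.0%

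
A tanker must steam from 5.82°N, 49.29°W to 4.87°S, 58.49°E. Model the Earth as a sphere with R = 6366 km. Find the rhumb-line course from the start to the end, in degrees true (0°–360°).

Meridional parts: M(φ₁)=+0.1018, M(φ₂)=-0.0851 → ΔM = -0.1869;  Δλ = +1.8811 rad
tan C = Δλ / ΔM = -10.0673 → C = 95.67°

95.7°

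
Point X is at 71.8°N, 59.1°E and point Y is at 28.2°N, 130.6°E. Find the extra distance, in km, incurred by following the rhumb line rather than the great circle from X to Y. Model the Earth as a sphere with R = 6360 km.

274 km

Great circle: cos σ = sin φ₁ sin φ₂ + cos φ₁ cos φ₂ cos Δλ,  σ = 1.0048 rad → d_gc = 6390.6 km
Rhumb line: Δψ = -1.3181, q = Δφ/Δψ = 0.5773, d_rh = R√(Δφ²+q²Δλ²) = 6664.6 km
Excess = 6664.6 − 6390.6 = 274.0 ≈ 274 km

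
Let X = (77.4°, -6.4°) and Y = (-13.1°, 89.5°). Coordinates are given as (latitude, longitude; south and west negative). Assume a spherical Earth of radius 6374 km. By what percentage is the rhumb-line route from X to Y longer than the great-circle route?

Great circle: σ = 1.8163 rad → d_gc = Rσ = 11577.0 km
Rhumb: Δφ = -1.5795, Δλ = +1.6738, Δψ = -2.4343, q = Δφ/Δψ = 0.6489 → d_rh = R√(Δφ²+q²Δλ²) = 12218.1 km
Excess = (12218.1 − 11577.0) / 11577.0 = 641.1 / 11577.0 = 5.54% ≈ 5.5%

5.5%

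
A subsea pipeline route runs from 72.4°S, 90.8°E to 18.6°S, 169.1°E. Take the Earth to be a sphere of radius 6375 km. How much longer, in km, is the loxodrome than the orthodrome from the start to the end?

363 km

Great circle: cos σ = sin φ₁ sin φ₂ + cos φ₁ cos φ₂ cos Δλ,  σ = 1.2002 rad → d_gc = 7651.5 km
Rhumb line: Δψ = +1.5351, q = Δφ/Δψ = 0.6117, d_rh = R√(Δφ²+q²Δλ²) = 8014.4 km
Excess = 8014.4 − 7651.5 = 362.9 ≈ 363 km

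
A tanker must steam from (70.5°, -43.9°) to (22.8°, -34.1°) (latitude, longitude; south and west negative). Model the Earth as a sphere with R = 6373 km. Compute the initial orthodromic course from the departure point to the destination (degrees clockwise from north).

167.8°

θ = atan2( sin Δλ·cos φ₂ ,  cos φ₁ sin φ₂ − sin φ₁ cos φ₂ cos Δλ )
  = atan2(+0.1569, -0.7270) = 167.82°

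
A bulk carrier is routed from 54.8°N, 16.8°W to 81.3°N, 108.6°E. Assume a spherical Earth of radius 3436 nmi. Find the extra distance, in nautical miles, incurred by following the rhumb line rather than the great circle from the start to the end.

463 nmi

Great circle: cos σ = sin φ₁ sin φ₂ + cos φ₁ cos φ₂ cos Δλ,  σ = 0.7117 rad → d_gc = 2445.5 nmi
Rhumb line: Δψ = +1.4280, q = Δφ/Δψ = 0.3239, d_rh = R√(Δφ²+q²Δλ²) = 2908.3 nmi
Excess = 2908.3 − 2445.5 = 462.8 ≈ 463 nmi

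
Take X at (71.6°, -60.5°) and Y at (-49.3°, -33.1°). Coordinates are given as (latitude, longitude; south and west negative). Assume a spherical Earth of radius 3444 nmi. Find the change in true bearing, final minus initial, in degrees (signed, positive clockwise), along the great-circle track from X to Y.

Initial bearing θ₁ = atan2(sin Δλ cos φ₂, cos φ₁ sin φ₂ − sin φ₁ cos φ₂ cos Δλ) = 159.17°
Final bearing θ₂ = (initial bearing from the destination back to the start) + 180° = 170.09°
Δθ = θ₂ − θ₁ = +10.9°

+10.9°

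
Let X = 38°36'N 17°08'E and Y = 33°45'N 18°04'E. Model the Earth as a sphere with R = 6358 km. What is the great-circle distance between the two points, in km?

545 km

Haversine: a = sin²(Δφ/2)+cos φ₁ cos φ₂ sin²(Δλ/2) = 0.00183;  σ = 2·atan2(√a,√(1−a))
σ = 4.908° → d = Rσ = 6358·0.08566 = 545 km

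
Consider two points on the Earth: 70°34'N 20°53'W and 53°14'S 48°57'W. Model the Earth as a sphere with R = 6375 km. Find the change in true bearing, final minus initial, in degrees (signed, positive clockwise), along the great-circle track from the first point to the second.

Initial bearing θ₁ = atan2(sin Δλ cos φ₂, cos φ₁ sin φ₂ − sin φ₁ cos φ₂ cos Δλ) = 200.22°
Final bearing θ₂ = (initial bearing from the destination back to the start) + 180° = 191.08°
Δθ = θ₂ − θ₁ = -9.1°

-9.1°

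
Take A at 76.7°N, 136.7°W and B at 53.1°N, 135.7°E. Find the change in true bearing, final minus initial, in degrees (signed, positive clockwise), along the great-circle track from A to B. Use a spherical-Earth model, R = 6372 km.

-83.2°

Initial bearing θ₁ = atan2(sin Δλ cos φ₂, cos φ₁ sin φ₂ − sin φ₁ cos φ₂ cos Δλ) = 284.89°
Final bearing θ₂ = (initial bearing from the destination back to the start) + 180° = 201.73°
Δθ = θ₂ − θ₁ = -83.2°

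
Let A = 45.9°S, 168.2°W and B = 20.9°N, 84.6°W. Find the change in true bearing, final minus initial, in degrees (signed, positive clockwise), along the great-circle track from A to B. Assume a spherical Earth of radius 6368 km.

At departure: θ₁ = atan2(sin Δλ cos φ₂, cos φ₁ sin φ₂ − sin φ₁ cos φ₂ cos Δλ) = 70.81°
At arrival: θ₂ = atan2(sin Δλ cos φ₁, −cos φ₂ sin φ₁ + sin φ₂ cos φ₁ cos Δλ) = 44.71°
Δθ = θ₂ − θ₁ = -26.1°

-26.1°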